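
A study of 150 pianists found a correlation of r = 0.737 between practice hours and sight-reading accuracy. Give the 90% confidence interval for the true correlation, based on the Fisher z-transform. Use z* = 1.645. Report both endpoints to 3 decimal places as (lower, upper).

Fisher z: z_r = atanh(r) = ½·ln((1+0.737)/(1−0.737)) = 0.943880
SE(z) = 1/√(n−3) = 1/√147 = 0.082479
90% ⇒ z* = 1.645; margin = 1.645·0.082479 = 0.135678
CI on z-scale: (0.808202, 1.079558)
Back-transform: tanh(0.808202) = 0.668597, tanh(1.079558) = 0.793035

(0.669, 0.793)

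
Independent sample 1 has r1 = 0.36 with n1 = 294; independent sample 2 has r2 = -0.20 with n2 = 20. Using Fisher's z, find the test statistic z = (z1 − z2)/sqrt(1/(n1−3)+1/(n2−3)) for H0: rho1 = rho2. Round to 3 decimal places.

z1 = atanh(0.36) = 0.376886,  z2 = atanh(-0.20) = -0.202733
SE = √(1/(n1−3) + 1/(n2−3)) = √(1/291 + 1/17) = √(0.0034364 + 0.0588235) = √0.0622599 = 0.249519
z = (z1 − z2)/SE = (0.376886 − (-0.202733)) / 0.249519 = 0.579619 / 0.249519 = 2.323

2.323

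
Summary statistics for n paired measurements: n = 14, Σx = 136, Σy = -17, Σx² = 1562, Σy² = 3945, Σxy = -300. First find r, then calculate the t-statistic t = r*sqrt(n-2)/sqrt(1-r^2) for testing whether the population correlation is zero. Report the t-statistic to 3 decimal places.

Numerator: nΣxy − (Σx)(Σy) = 14·(-300) − (136)(-17) = -1888
Denominator: √[(nΣx²−(Σx)²)(nΣy²−(Σy)²)]
  nΣx²−(Σx)² = 14·1562 − 18496 = 3372;  nΣy²−(Σy)² = 14·3945 − 289 = 54941
  √(3372·54941) = √185261052 = 13611.0636
r = -1888 / 13611.0636 = -0.1387
t = r·√(n−2)/√(1−r²) = -0.1387·√12 / √(1−0.019238) = -0.480471 / 0.990334 = -0.485

-0.485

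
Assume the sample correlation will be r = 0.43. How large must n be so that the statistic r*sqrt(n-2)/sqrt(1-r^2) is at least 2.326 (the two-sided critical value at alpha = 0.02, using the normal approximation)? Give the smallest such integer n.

Need r·√(n−2)/√(1−r²) ≥ 2.326
√(n−2) ≥ 2.326·√(1−0.1849) / 0.43 = 2.326·0.902829 / 0.43 = 4.8837
n−2 ≥ 23.8505  ⇒  n ≥ 25.8505
Smallest integer n = 26

26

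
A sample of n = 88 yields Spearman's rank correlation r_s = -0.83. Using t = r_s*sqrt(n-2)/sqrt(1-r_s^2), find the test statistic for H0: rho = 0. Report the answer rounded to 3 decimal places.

1 − r_s² = 1 − 0.6889 = 0.3111;  √(1−r_s²) = 0.557763
√(n−2) = √86 = 9.273618
t = r_s·√(n−2)/√(1−r_s²) = -0.83 · 9.273618 / 0.557763 = -13.800

-13.800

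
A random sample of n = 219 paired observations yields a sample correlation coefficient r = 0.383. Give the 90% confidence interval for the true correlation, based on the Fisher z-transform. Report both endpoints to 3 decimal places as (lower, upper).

z_r = atanh(0.383) = 0.403571;  SE = 1/√(n−3) = 1/√216 = 0.068041
z-limits: 0.403571 ± 1.645·0.068041 = 0.403571 ± 0.111927 = [0.291644, 0.515498]
ρ-limits: (tanh 0.291644, tanh 0.515498) = (0.284, 0.474)

(0.284, 0.474)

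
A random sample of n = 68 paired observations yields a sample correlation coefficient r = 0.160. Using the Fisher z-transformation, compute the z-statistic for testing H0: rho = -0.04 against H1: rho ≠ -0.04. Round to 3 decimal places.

Fisher z: atanh(0.160) = 0.161387, atanh(-0.04) = -0.040021
z = (z_r − z_0)·√(n−3) = (0.161387 − (-0.040021))·√65 = 0.201408 · 8.062258 = 1.624

1.624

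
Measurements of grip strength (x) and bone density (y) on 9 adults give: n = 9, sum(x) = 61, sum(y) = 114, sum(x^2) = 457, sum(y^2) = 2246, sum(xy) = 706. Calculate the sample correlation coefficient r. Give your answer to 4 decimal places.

S_xy = nΣxy − ΣxΣy = 9·706 − 61·114 = 6354 − 6954 = -600
S_xx = nΣx² − (Σx)² = 9·457 − 61² = 4113 − 3721 = 392
S_yy = nΣy² − (Σy)² = 9·2246 − 114² = 20214 − 12996 = 7218
r = S_xy / √(S_xx·S_yy) = -600 / √(392·7218) = -600 / √2829456 = -600 / 1682.0987 = -0.3567

-0.3567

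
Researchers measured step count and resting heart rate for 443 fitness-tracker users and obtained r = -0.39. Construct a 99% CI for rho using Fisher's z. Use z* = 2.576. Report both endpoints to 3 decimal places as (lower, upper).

z_r = atanh(-0.39) = -0.411800;  SE = 1/√(n−3) = 1/√440 = 0.047673
z-limits: -0.411800 ± 2.576·0.047673 = -0.411800 ± 0.122806 = [-0.534606, -0.288994]
ρ-limits: (tanh -0.534606, tanh -0.288994) = (-0.489, -0.281)

(-0.489, -0.281)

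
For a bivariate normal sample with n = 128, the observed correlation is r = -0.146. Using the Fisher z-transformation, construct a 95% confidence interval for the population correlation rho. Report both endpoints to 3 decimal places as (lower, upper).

(-0.312, 0.028)

Fisher z: z_r = atanh(r) = ½·ln((1+(-0.146))/(1−(-0.146))) = -0.147051
SE(z) = 1/√(n−3) = 1/√125 = 0.089443
95% ⇒ z* = 1.960; margin = 1.960·0.089443 = 0.175308
CI on z-scale: (-0.322359, 0.028257)
Back-transform: tanh(-0.322359) = -0.311638, tanh(0.028257) = 0.028249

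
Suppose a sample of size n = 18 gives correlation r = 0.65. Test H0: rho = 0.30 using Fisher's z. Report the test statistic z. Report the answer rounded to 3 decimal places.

Fisher z: atanh(0.65) = 0.775299, atanh(0.30) = 0.309520
z = (z_r − z_0)·√(n−3) = (0.775299 − 0.309520)·√15 = 0.465779 · 3.872983 = 1.804

1.804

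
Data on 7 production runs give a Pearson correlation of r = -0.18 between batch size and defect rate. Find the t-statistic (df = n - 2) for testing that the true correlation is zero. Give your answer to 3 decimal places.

1 − r² = 1 − 0.0324 = 0.9676;  √(1−r²) = 0.983667
√(n−2) = √5 = 2.236068
t = r·√(n−2)/√(1−r²) = -0.18 · 2.236068 / 0.983667 = -0.409

-0.409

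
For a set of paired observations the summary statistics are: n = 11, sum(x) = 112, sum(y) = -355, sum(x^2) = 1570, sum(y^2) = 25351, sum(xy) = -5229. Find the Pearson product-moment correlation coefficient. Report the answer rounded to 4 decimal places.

-0.6608

S_xy = nΣxy − ΣxΣy = 11·(-5229) − 112·(-355) = -57519 − (-39760) = -17759
S_xx = nΣx² − (Σx)² = 11·1570 − 112² = 17270 − 12544 = 4726
S_yy = nΣy² − (Σy)² = 11·25351 − (-355)² = 278861 − 126025 = 152836
r = S_xy / √(S_xx·S_yy) = -17759 / √(4726·152836) = -17759 / √722302936 = -17759 / 26875.6941 = -0.6608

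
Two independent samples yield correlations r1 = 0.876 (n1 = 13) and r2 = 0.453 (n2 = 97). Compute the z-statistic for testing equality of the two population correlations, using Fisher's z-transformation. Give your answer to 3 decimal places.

Fisher z-transforms: z1 = atanh(0.876) = 1.358308, z2 = atanh(0.453) = 0.488468; difference d = 0.869840
Var(d) = 1/10 + 1/94 = 0.1000000 + 0.0106383 = 0.1106383
z = d/√Var(d) = 0.869840 / √0.1106383 = 0.869840 / 0.332623 = 2.615

2.615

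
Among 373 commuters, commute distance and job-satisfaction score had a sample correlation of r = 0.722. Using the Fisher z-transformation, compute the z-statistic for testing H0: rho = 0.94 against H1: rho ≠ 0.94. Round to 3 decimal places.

z_r = atanh(0.722) = 0.911810,  z_0 = atanh(0.94) = 1.738049
SE = 1/√(n−3) = 1/√370 = 0.051988
z = (z_r − z_0)/SE = (0.911810 − 1.738049) / 0.051988 = -0.826239 / 0.051988 = -15.893

-15.893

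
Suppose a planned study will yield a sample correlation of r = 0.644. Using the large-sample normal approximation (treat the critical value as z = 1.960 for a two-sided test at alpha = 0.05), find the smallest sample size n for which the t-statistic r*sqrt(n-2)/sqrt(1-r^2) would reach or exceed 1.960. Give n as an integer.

r√(n−2)/√(1−r²) ≥ 1.960  ⇔  n−2 ≥ (1.960)²·(1−r²)/r²
(1−r²)/r² = (1−0.414736)/0.414736 = 1.4112
n ≥ 2 + 3.8416·1.4112 = 2 + 5.4213 = 7.4213
⌈7.4213⌉ = 8

8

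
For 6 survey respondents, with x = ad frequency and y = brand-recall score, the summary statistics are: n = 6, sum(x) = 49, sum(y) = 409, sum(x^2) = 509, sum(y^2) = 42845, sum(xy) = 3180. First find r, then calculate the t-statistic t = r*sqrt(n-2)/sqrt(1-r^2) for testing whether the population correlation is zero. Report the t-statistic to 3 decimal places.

-0.253

Numerator: nΣxy − (Σx)(Σy) = 6·3180 − (49)(409) = -961
Denominator: √[(nΣx²−(Σx)²)(nΣy²−(Σy)²)]
  nΣx²−(Σx)² = 6·509 − 2401 = 653;  nΣy²−(Σy)² = 6·42845 − 167281 = 89789
  √(653·89789) = √58632217 = 7657.1677
r = -961 / 7657.1677 = -0.1255
t = r·√(n−2)/√(1−r²) = -0.1255·√4 / √(1−0.015750) = -0.251000 / 0.992094 = -0.253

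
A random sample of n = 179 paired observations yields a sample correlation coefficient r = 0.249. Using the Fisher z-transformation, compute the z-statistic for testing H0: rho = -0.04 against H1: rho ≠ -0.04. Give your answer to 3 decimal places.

Fisher z: atanh(0.249) = 0.254346, atanh(-0.04) = -0.040021
z = (z_r − z_0)·√(n−3) = (0.254346 − (-0.040021))·√176 = 0.294367 · 13.266499 = 3.905

3.905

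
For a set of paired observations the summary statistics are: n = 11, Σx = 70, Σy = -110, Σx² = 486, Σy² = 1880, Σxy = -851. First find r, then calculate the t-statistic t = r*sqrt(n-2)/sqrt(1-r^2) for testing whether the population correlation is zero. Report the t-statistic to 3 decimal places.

S_xy = nΣxy − ΣxΣy = 11·(-851) − 70·(-110) = -9361 − (-7700) = -1661
S_xx = nΣx² − (Σx)² = 11·486 − 70² = 5346 − 4900 = 446
S_yy = nΣy² − (Σy)² = 11·1880 − (-110)² = 20680 − 12100 = 8580
r = S_xy / √(S_xx·S_yy) = -1661 / √(446·8580) = -1661 / √3826680 = -1661 / 1956.1902 = -0.8491
t = r·√(n−2)/√(1−r²) = -0.8491·√9 / √(1−0.720971) = -2.547300 / 0.528232 = -4.822

-4.822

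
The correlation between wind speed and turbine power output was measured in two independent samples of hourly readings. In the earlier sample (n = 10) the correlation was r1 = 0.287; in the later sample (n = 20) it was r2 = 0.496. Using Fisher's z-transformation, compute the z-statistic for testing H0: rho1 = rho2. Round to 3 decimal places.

z1 = atanh(0.287) = 0.295294,  z2 = atanh(0.496) = 0.543987
SE = √(1/(n1−3) + 1/(n2−3)) = √(1/7 + 1/17) = √(0.1428571 + 0.0588235) = √0.2016806 = 0.449089
z = (z1 − z2)/SE = (0.295294 − 0.543987) / 0.449089 = -0.248693 / 0.449089 = -0.554

-0.554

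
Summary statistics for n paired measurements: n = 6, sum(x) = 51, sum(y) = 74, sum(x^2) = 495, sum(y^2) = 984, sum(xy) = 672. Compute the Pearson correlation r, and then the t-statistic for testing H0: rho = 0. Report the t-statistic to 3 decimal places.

S_xy = nΣxy − ΣxΣy = 6·672 − 51·74 = 4032 − 3774 = 258
S_xx = nΣx² − (Σx)² = 6·495 − 51² = 2970 − 2601 = 369
S_yy = nΣy² − (Σy)² = 6·984 − 74² = 5904 − 5476 = 428
r = S_xy / √(S_xx·S_yy) = 258 / √(369·428) = 258 / √157932 = 258 / 397.4066 = 0.6492
t = r·√(n−2)/√(1−r²) = 0.6492·√4 / √(1−0.421461) = 1.298400 / 0.760618 = 1.707

1.707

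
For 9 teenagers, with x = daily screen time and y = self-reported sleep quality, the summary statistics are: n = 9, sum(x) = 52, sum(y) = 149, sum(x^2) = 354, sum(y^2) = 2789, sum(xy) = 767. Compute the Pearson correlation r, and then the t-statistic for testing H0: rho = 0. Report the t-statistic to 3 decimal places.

S_xy = nΣxy − ΣxΣy = 9·767 − 52·149 = 6903 − 7748 = -845
S_xx = nΣx² − (Σx)² = 9·354 − 52² = 3186 − 2704 = 482
S_yy = nΣy² − (Σy)² = 9·2789 − 149² = 25101 − 22201 = 2900
r = S_xy / √(S_xx·S_yy) = -845 / √(482·2900) = -845 / √1397800 = -845 / 1182.2859 = -0.7147
t = r·√(n−2)/√(1−r²) = -0.7147·√7 / √(1−0.510796) = -1.890918 / 0.699431 = -2.704

-2.704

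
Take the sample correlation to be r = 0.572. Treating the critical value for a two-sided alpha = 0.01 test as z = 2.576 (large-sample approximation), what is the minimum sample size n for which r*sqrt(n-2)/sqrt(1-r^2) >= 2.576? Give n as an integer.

16

Need r·√(n−2)/√(1−r²) ≥ 2.576
√(n−2) ≥ 2.576·√(1−0.327184) / 0.572 = 2.576·0.820254 / 0.572 = 3.6940
n−2 ≥ 13.6456  ⇒  n ≥ 15.6456
Smallest integer n = 16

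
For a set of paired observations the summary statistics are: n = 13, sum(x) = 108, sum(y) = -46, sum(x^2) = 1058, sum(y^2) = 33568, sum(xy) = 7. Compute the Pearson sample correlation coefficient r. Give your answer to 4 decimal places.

0.1679

Numerator: nΣxy − (Σx)(Σy) = 13·7 − (108)(-46) = 5059
Denominator: √[(nΣx²−(Σx)²)(nΣy²−(Σy)²)]
  nΣx²−(Σx)² = 13·1058 − 11664 = 2090;  nΣy²−(Σy)² = 13·33568 − 2116 = 434268
  √(2090·434268) = √907620120 = 30126.7343
r = 5059 / 30126.7343 = 0.1679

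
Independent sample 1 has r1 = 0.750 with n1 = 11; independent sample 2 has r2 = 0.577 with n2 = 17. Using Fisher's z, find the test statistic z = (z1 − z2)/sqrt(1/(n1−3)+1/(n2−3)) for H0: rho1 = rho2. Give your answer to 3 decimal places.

Fisher z-transforms: z1 = atanh(0.750) = 0.972955, z2 = atanh(0.577) = 0.657954; difference d = 0.315001
Var(d) = 1/8 + 1/14 = 0.1250000 + 0.0714286 = 0.1964286
z = d/√Var(d) = 0.315001 / √0.1964286 = 0.315001 / 0.443203 = 0.711

0.711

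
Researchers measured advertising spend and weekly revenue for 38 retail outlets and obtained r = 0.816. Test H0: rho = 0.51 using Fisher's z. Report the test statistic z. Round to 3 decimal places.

3.443

z_r = atanh(0.816) = 1.144728,  z_0 = atanh(0.51) = 0.562730
SE = 1/√(n−3) = 1/√35 = 0.169031
z = (z_r − z_0)/SE = (1.144728 − 0.562730) / 0.169031 = 0.581998 / 0.169031 = 3.443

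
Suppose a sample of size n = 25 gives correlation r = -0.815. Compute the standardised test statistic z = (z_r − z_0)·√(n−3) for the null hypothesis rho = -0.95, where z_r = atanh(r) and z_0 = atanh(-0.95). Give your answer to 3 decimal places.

3.237

z_r = atanh(-0.815) = -1.141742,  z_0 = atanh(-0.95) = -1.831781
SE = 1/√(n−3) = 1/√22 = 0.213201
z = (z_r − z_0)/SE = (-1.141742 − (-1.831781)) / 0.213201 = 0.690039 / 0.213201 = 3.237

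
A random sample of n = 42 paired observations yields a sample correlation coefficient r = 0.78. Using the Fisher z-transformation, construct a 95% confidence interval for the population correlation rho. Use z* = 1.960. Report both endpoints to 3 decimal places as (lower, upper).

Fisher z: z_r = atanh(r) = ½·ln((1+0.78)/(1−0.78)) = 1.045371
SE(z) = 1/√(n−3) = 1/√39 = 0.160128
95% ⇒ z* = 1.960; margin = 1.960·0.160128 = 0.313851
CI on z-scale: (0.731520, 1.359222)
Back-transform: tanh(0.731520) = 0.623994, tanh(1.359222) = 0.876212

(0.624, 0.876)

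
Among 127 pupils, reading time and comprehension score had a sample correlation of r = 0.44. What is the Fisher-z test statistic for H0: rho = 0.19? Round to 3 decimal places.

3.117

z_r = atanh(0.44) = 0.472231,  z_0 = atanh(0.19) = 0.192337
SE = 1/√(n−3) = 1/√124 = 0.089803
z = (z_r − z_0)/SE = (0.472231 − 0.192337) / 0.089803 = 0.279894 / 0.089803 = 3.117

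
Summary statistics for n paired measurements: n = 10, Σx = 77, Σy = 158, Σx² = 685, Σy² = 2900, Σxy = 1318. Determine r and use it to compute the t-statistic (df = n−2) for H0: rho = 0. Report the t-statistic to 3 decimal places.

1.749

S_xy = nΣxy − ΣxΣy = 10·1318 − 77·158 = 13180 − 12166 = 1014
S_xx = nΣx² − (Σx)² = 10·685 − 77² = 6850 − 5929 = 921
S_yy = nΣy² − (Σy)² = 10·2900 − 158² = 29000 − 24964 = 4036
r = S_xy / √(S_xx·S_yy) = 1014 / √(921·4036) = 1014 / √3717156 = 1014 / 1927.9927 = 0.5259
t = r·√(n−2)/√(1−r²) = 0.5259·√8 / √(1−0.276571) = 1.487470 / 0.850546 = 1.749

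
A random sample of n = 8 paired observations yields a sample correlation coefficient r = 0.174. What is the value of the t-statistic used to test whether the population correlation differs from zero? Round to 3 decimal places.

1 − r² = 1 − 0.030276 = 0.969724;  √(1−r²) = 0.984746
√(n−2) = √6 = 2.449490
t = r·√(n−2)/√(1−r²) = 0.174 · 2.449490 / 0.984746 = 0.433

0.433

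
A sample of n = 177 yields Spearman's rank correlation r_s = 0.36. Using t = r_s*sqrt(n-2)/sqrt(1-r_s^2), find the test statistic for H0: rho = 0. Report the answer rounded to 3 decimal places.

1 − r_s² = 1 − 0.1296 = 0.8704;  √(1−r_s²) = 0.932952
√(n−2) = √175 = 13.228757
t = r_s·√(n−2)/√(1−r_s²) = 0.36 · 13.228757 / 0.932952 = 5.105

5.105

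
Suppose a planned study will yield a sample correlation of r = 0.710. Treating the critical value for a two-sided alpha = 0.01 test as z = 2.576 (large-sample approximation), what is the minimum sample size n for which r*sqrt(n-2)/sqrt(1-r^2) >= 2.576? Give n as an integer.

r√(n−2)/√(1−r²) ≥ 2.576  ⇔  n−2 ≥ (2.576)²·(1−r²)/r²
(1−r²)/r² = (1−0.504100)/0.504100 = 0.9837
n ≥ 2 + 6.635776·0.9837 = 2 + 6.5276 = 8.5276
⌈8.5276⌉ = 9

9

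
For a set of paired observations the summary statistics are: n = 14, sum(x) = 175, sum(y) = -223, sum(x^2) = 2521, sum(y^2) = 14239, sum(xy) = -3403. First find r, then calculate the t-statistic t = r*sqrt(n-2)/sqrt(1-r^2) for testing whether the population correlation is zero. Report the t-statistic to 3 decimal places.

S_xy = nΣxy − ΣxΣy = 14·(-3403) − 175·(-223) = -47642 − (-39025) = -8617
S_xx = nΣx² − (Σx)² = 14·2521 − 175² = 35294 − 30625 = 4669
S_yy = nΣy² − (Σy)² = 14·14239 − (-223)² = 199346 − 49729 = 149617
r = S_xy / √(S_xx·S_yy) = -8617 / √(4669·149617) = -8617 / √698561773 = -8617 / 26430.3192 = -0.3260
t = r·√(n−2)/√(1−r²) = -0.3260·√12 / √(1−0.106276) = -1.129297 / 0.945370 = -1.195

-1.195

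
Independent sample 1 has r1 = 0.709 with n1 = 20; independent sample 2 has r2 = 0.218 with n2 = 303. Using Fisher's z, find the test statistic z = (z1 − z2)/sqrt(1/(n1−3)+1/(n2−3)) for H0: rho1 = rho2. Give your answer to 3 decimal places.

Fisher z-transforms: z1 = atanh(0.709) = 0.885170, z2 = atanh(0.218) = 0.221555; difference d = 0.663615
Var(d) = 1/17 + 1/300 = 0.0588235 + 0.0033333 = 0.0621568
z = d/√Var(d) = 0.663615 / √0.0621568 = 0.663615 / 0.249313 = 2.662

2.662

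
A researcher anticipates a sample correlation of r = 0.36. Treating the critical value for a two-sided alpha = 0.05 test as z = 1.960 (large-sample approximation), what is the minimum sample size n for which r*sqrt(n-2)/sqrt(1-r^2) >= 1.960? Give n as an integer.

r√(n−2)/√(1−r²) ≥ 1.960  ⇔  n−2 ≥ (1.960)²·(1−r²)/r²
(1−r²)/r² = (1−0.1296)/0.1296 = 6.7160
n ≥ 2 + 3.8416·6.7160 = 2 + 25.8002 = 27.8002
⌈27.8002⌉ = 28

28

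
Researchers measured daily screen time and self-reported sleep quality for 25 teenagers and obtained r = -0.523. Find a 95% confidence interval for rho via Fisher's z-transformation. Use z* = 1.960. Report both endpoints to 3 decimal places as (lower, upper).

z_r = atanh(-0.523) = -0.580460;  SE = 1/√(n−3) = 1/√22 = 0.213201
z-limits: -0.580460 ± 1.960·0.213201 = -0.580460 ± 0.417874 = [-0.998334, -0.162586]
ρ-limits: (tanh -0.998334, tanh -0.162586) = (-0.761, -0.161)

(-0.761, -0.161)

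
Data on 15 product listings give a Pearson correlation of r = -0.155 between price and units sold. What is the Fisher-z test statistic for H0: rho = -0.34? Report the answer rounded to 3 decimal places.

Fisher z: atanh(-0.155) = -0.156259, atanh(-0.34) = -0.354093
z = (z_r − z_0)·√(n−3) = (-0.156259 − (-0.354093))·√12 = 0.197834 · 3.464102 = 0.685

0.685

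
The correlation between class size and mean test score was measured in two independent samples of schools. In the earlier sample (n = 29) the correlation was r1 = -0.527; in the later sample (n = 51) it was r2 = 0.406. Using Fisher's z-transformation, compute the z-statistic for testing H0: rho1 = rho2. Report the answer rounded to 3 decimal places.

-4.176

z1 = atanh(-0.527) = -0.585982,  z2 = atanh(0.406) = 0.430812
SE = √(1/(n1−3) + 1/(n2−3)) = √(1/26 + 1/48) = √(0.0384615 + 0.0208333) = √0.0592948 = 0.243505
z = (z1 − z2)/SE = (-0.585982 − 0.430812) / 0.243505 = -1.016794 / 0.243505 = -4.176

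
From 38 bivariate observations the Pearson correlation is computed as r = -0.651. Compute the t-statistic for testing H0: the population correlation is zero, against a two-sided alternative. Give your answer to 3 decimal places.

-5.146

1 − r² = 1 − 0.423801 = 0.576199;  √(1−r²) = 0.759078
√(n−2) = √36 = 6.000000
t = r·√(n−2)/√(1−r²) = -0.651 · 6.000000 / 0.759078 = -5.146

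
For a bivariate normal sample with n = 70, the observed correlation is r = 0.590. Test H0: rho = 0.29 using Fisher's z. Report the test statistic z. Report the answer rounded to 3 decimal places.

Fisher z: atanh(0.590) = 0.677666, atanh(0.29) = 0.298566
z = (z_r − z_0)·√(n−3) = (0.677666 − 0.298566)·√67 = 0.379100 · 8.185353 = 3.103

3.103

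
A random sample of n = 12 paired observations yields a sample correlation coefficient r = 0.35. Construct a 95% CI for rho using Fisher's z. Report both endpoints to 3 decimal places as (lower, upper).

z_r = atanh(0.35) = 0.365444;  SE = 1/√(n−3) = 1/√9 = 0.333333
z-limits: 0.365444 ± 1.960·0.333333 = 0.365444 ± 0.653333 = [-0.287889, 1.018777]
ρ-limits: (tanh -0.287889, tanh 1.018777) = (-0.280, 0.769)

(-0.280, 0.769)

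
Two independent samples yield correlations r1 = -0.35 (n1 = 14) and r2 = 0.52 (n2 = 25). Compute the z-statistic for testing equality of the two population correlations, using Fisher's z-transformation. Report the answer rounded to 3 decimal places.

z1 = atanh(-0.35) = -0.365444,  z2 = atanh(0.52) = 0.576340
SE = √(1/(n1−3) + 1/(n2−3)) = √(1/11 + 1/22) = √(0.0909091 + 0.0454545) = √0.1363636 = 0.369274
z = (z1 − z2)/SE = (-0.365444 − 0.576340) / 0.369274 = -0.941784 / 0.369274 = -2.550

-2.550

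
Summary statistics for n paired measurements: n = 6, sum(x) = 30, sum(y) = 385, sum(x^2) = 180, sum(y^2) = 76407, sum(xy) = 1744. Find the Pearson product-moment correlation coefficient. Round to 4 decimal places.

-0.1453

Numerator: nΣxy − (Σx)(Σy) = 6·1744 − (30)(385) = -1086
Denominator: √[(nΣx²−(Σx)²)(nΣy²−(Σy)²)]
  nΣx²−(Σx)² = 6·180 − 900 = 180;  nΣy²−(Σy)² = 6·76407 − 148225 = 310217
  √(180·310217) = √55839060 = 7472.5538
r = -1086 / 7472.5538 = -0.1453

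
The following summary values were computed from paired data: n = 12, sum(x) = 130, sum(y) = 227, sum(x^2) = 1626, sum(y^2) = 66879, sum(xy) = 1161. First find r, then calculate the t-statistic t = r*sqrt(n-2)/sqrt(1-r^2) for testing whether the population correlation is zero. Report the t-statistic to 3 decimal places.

Numerator: nΣxy − (Σx)(Σy) = 12·1161 − (130)(227) = -15578
Denominator: √[(nΣx²−(Σx)²)(nΣy²−(Σy)²)]
  nΣx²−(Σx)² = 12·1626 − 16900 = 2612;  nΣy²−(Σy)² = 12·66879 − 51529 = 751019
  √(2612·751019) = √1961661628 = 44290.6494
r = -15578 / 44290.6494 = -0.3517
t = r·√(n−2)/√(1−r²) = -0.3517·√10 / √(1−0.123693) = -1.112173 / 0.936113 = -1.188

-1.188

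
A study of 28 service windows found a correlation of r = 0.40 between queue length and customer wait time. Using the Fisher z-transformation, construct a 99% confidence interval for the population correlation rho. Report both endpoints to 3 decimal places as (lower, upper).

(-0.091, 0.735)

Fisher z: z_r = atanh(r) = ½·ln((1+0.40)/(1−0.40)) = 0.423649
SE(z) = 1/√(n−3) = 1/√25 = 0.200000
99% ⇒ z* = 2.576; margin = 2.576·0.200000 = 0.515200
CI on z-scale: (-0.091551, 0.938849)
Back-transform: tanh(-0.091551) = -0.091296, tanh(0.938849) = 0.734693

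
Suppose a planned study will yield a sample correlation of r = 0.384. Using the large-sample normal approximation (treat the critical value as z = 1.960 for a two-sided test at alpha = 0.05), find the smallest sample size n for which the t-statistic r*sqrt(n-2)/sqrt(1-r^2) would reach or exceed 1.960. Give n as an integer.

25

r√(n−2)/√(1−r²) ≥ 1.960  ⇔  n−2 ≥ (1.960)²·(1−r²)/r²
(1−r²)/r² = (1−0.147456)/0.147456 = 5.7817
n ≥ 2 + 3.8416·5.7817 = 2 + 22.2110 = 24.2110
⌈24.2110⌉ = 25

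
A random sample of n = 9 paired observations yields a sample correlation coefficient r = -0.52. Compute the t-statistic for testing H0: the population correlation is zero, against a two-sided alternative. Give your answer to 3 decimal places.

1 − r² = 1 − 0.2704 = 0.7296;  √(1−r²) = 0.854166
√(n−2) = √7 = 2.645751
t = r·√(n−2)/√(1−r²) = -0.52 · 2.645751 / 0.854166 = -1.611

-1.611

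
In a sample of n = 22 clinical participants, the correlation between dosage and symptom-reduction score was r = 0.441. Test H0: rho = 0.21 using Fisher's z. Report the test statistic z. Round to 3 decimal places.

1.135

Fisher z: atanh(0.441) = 0.473472, atanh(0.21) = 0.213171
z = (z_r − z_0)·√(n−3) = (0.473472 − 0.213171)·√19 = 0.260301 · 4.358899 = 1.135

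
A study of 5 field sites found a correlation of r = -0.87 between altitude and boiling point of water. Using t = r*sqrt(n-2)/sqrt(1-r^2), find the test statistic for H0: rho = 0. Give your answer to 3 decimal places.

-3.056

1 − r² = 1 − 0.7569 = 0.2431;  √(1−r²) = 0.493052
√(n−2) = √3 = 1.732051
t = r·√(n−2)/√(1−r²) = -0.87 · 1.732051 / 0.493052 = -3.056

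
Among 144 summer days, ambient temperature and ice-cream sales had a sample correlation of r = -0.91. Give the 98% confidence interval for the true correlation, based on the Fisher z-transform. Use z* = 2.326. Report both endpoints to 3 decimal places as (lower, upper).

z_r = atanh(-0.91) = -1.527524;  SE = 1/√(n−3) = 1/√141 = 0.084215
z-limits: -1.527524 ± 2.326·0.084215 = -1.527524 ± 0.195884 = [-1.723408, -1.331640]
ρ-limits: (tanh -1.723408, tanh -1.331640) = (-0.938, -0.870)

(-0.938, -0.870)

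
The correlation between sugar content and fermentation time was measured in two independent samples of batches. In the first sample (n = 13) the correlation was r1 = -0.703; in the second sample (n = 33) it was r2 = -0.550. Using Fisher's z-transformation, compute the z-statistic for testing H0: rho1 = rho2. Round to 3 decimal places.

-0.698

z1 = atanh(-0.703) = -0.873207,  z2 = atanh(-0.550) = -0.618381
SE = √(1/(n1−3) + 1/(n2−3)) = √(1/10 + 1/30) = √(0.1000000 + 0.0333333) = √0.1333333 = 0.365148
z = (z1 − z2)/SE = (-0.873207 − (-0.618381)) / 0.365148 = -0.254826 / 0.365148 = -0.698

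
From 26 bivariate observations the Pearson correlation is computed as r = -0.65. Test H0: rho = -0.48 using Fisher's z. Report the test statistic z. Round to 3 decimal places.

-1.210

z_r = atanh(-0.65) = -0.775299,  z_0 = atanh(-0.48) = -0.522984
SE = 1/√(n−3) = 1/√23 = 0.208514
z = (z_r − z_0)/SE = (-0.775299 − (-0.522984)) / 0.208514 = -0.252315 / 0.208514 = -1.210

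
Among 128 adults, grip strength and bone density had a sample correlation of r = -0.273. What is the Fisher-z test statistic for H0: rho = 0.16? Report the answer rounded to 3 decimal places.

-4.936

Fisher z: atanh(-0.273) = -0.280103, atanh(0.16) = 0.161387
z = (z_r − z_0)·√(n−3) = (-0.280103 − 0.161387)·√125 = -0.441490 · 11.180340 = -4.936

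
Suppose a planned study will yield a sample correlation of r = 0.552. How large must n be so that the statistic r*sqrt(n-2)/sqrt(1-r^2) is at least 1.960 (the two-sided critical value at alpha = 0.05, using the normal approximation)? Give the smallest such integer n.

11

Need r·√(n−2)/√(1−r²) ≥ 1.960
√(n−2) ≥ 1.960·√(1−0.304704) / 0.552 = 1.960·0.833844 / 0.552 = 2.9608
n−2 ≥ 8.7663  ⇒  n ≥ 10.7663
Smallest integer n = 11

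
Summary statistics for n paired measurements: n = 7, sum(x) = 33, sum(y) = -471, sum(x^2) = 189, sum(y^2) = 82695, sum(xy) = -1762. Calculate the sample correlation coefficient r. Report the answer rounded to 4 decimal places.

Numerator: nΣxy − (Σx)(Σy) = 7·(-1762) − (33)(-471) = 3209
Denominator: √[(nΣx²−(Σx)²)(nΣy²−(Σy)²)]
  nΣx²−(Σx)² = 7·189 − 1089 = 234;  nΣy²−(Σy)² = 7·82695 − 221841 = 357024
  √(234·357024) = √83543616 = 9140.2197
r = 3209 / 9140.2197 = 0.3511

0.3511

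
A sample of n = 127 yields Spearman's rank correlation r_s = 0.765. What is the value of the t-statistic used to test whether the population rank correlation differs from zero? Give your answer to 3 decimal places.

13.280

1 − r_s² = 1 − 0.585225 = 0.414775;  √(1−r_s²) = 0.644030
√(n−2) = √125 = 11.180340
t = r_s·√(n−2)/√(1−r_s²) = 0.765 · 11.180340 / 0.644030 = 13.280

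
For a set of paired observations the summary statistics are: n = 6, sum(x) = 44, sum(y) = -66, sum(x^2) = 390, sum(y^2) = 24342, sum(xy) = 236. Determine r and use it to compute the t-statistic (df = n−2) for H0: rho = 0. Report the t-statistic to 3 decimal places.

Numerator: nΣxy − (Σx)(Σy) = 6·236 − (44)(-66) = 4320
Denominator: √[(nΣx²−(Σx)²)(nΣy²−(Σy)²)]
  nΣx²−(Σx)² = 6·390 − 1936 = 404;  nΣy²−(Σy)² = 6·24342 − 4356 = 141696
  √(404·141696) = √57245184 = 7566.0547
r = 4320 / 7566.0547 = 0.5710
t = r·√(n−2)/√(1−r²) = 0.5710·√4 / √(1−0.326041) = 1.142000 / 0.820950 = 1.391

1.391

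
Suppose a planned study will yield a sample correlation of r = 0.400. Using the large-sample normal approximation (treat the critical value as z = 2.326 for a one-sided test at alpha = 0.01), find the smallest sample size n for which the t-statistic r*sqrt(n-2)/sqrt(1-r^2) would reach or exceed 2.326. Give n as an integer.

r√(n−2)/√(1−r²) ≥ 2.326  ⇔  n−2 ≥ (2.326)²·(1−r²)/r²
(1−r²)/r² = (1−0.160000)/0.160000 = 5.2500
n ≥ 2 + 5.410276·5.2500 = 2 + 28.4039 = 30.4039
⌈30.4039⌉ = 31

31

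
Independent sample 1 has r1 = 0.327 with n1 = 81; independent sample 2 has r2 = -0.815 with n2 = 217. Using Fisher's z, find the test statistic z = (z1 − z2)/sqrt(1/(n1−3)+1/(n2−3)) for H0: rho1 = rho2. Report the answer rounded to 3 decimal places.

11.199

z1 = atanh(0.327) = 0.339465,  z2 = atanh(-0.815) = -1.141742
SE = √(1/(n1−3) + 1/(n2−3)) = √(1/78 + 1/214) = √(0.0128205 + 0.0046729) = √0.0174934 = 0.132263
z = (z1 − z2)/SE = (0.339465 − (-1.141742)) / 0.132263 = 1.481207 / 0.132263 = 11.199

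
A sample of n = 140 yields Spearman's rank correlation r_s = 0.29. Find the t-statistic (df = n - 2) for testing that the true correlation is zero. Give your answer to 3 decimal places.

t = r_s·√(n−2) / √(1−r_s²) with r_s = 0.29, n = 140
  = 0.29·√138 / √(1 − 0.0841)
  = 0.29·11.747340 / 0.957027
  = 3.406729 / 0.957027 = 3.560

3.560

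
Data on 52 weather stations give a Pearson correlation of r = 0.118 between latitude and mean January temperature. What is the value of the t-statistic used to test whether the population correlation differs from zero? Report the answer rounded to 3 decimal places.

0.840

1 − r² = 1 − 0.013924 = 0.986076;  √(1−r²) = 0.993014
√(n−2) = √50 = 7.071068
t = r·√(n−2)/√(1−r²) = 0.118 · 7.071068 / 0.993014 = 0.840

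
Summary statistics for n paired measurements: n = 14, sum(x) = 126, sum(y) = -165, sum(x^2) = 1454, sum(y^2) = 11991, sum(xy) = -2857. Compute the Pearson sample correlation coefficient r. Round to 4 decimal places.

-0.7652

Numerator: nΣxy − (Σx)(Σy) = 14·(-2857) − (126)(-165) = -19208
Denominator: √[(nΣx²−(Σx)²)(nΣy²−(Σy)²)]
  nΣx²−(Σx)² = 14·1454 − 15876 = 4480;  nΣy²−(Σy)² = 14·11991 − 27225 = 140649
  √(4480·140649) = √630107520 = 25101.9426
r = -19208 / 25101.9426 = -0.7652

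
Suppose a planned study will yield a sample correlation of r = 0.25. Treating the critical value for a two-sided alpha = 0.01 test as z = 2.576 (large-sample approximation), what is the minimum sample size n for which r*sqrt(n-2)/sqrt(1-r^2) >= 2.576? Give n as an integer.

Need r·√(n−2)/√(1−r²) ≥ 2.576
√(n−2) ≥ 2.576·√(1−0.0625) / 0.25 = 2.576·0.968246 / 0.25 = 9.9768
n−2 ≥ 99.5365  ⇒  n ≥ 101.5365
Smallest integer n = 102

102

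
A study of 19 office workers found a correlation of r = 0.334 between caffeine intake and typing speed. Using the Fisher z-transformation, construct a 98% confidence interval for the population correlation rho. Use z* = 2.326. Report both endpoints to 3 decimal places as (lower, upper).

z_r = atanh(0.334) = 0.347324;  SE = 1/√(n−3) = 1/√16 = 0.250000
z-limits: 0.347324 ± 2.326·0.250000 = 0.347324 ± 0.581500 = [-0.234176, 0.928824]
ρ-limits: (tanh -0.234176, tanh 0.928824) = (-0.230, 0.730)

(-0.230, 0.730)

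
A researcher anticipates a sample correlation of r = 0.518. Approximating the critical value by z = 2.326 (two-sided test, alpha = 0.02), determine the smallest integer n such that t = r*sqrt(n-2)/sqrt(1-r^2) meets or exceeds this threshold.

17

r√(n−2)/√(1−r²) ≥ 2.326  ⇔  n−2 ≥ (2.326)²·(1−r²)/r²
(1−r²)/r² = (1−0.268324)/0.268324 = 2.7268
n ≥ 2 + 5.410276·2.7268 = 2 + 14.7527 = 16.7527
⌈16.7527⌉ = 17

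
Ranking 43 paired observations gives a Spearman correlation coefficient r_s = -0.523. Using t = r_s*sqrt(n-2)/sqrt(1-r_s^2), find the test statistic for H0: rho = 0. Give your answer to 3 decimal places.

t = r_s·√(n−2) / √(1−r_s²) with r_s = -0.523, n = 43
  = -0.523·√41 / √(1 − 0.273529)
  = -0.523·6.403124 / 0.852333
  = -3.348834 / 0.852333 = -3.929

-3.929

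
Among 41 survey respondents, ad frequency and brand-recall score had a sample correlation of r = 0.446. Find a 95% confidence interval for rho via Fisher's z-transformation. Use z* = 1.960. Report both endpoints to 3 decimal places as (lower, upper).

(0.160, 0.663)

z_r = atanh(0.446) = 0.479696;  SE = 1/√(n−3) = 1/√38 = 0.162221
z-limits: 0.479696 ± 1.960·0.162221 = 0.479696 ± 0.317953 = [0.161743, 0.797649]
ρ-limits: (tanh 0.161743, tanh 0.797649) = (0.160, 0.663)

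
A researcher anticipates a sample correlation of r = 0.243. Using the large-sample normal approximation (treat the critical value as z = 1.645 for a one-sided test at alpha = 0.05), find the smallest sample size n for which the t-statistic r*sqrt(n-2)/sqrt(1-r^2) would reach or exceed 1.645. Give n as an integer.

r√(n−2)/√(1−r²) ≥ 1.645  ⇔  n−2 ≥ (1.645)²·(1−r²)/r²
(1−r²)/r² = (1−0.059049)/0.059049 = 15.9351
n ≥ 2 + 2.706025·15.9351 = 2 + 43.1208 = 45.1208
⌈45.1208⌉ = 46

46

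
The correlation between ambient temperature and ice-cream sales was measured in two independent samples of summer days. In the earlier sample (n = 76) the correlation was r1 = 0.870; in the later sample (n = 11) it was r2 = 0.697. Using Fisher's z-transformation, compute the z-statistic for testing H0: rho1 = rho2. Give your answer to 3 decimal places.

1.266

z1 = atanh(0.870) = 1.333080,  z2 = atanh(0.697) = 0.861442
SE = √(1/(n1−3) + 1/(n2−3)) = √(1/73 + 1/8) = √(0.0136986 + 0.1250000) = √0.1386986 = 0.372423
z = (z1 − z2)/SE = (1.333080 − 0.861442) / 0.372423 = 0.471638 / 0.372423 = 1.266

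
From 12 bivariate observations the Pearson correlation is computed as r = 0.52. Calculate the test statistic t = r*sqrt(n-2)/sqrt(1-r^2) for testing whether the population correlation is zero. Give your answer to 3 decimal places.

t = r·√(n−2) / √(1−r²) with r = 0.52, n = 12
  = 0.52·√10 / √(1 − 0.2704)
  = 0.52·3.162278 / 0.854166
  = 1.644385 / 0.854166 = 1.925

1.925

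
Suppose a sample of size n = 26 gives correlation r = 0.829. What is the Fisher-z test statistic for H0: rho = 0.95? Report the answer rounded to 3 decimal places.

-3.102

Fisher z: atanh(0.829) = 1.184931, atanh(0.95) = 1.831781
z = (z_r − z_0)·√(n−3) = (1.184931 − 1.831781)·√23 = -0.646850 · 4.795832 = -3.102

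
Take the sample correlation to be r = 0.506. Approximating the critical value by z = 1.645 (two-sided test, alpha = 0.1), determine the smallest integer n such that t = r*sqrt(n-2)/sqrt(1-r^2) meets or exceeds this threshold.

10

r√(n−2)/√(1−r²) ≥ 1.645  ⇔  n−2 ≥ (1.645)²·(1−r²)/r²
(1−r²)/r² = (1−0.256036)/0.256036 = 2.9057
n ≥ 2 + 2.706025·2.9057 = 2 + 7.8629 = 9.8629
⌈9.8629⌉ = 10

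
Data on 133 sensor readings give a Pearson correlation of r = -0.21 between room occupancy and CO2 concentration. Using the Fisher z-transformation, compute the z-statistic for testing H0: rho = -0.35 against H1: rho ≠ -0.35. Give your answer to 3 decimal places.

1.736

z_r = atanh(-0.21) = -0.213171,  z_0 = atanh(-0.35) = -0.365444
SE = 1/√(n−3) = 1/√130 = 0.087706
z = (z_r − z_0)/SE = (-0.213171 − (-0.365444)) / 0.087706 = 0.152273 / 0.087706 = 1.736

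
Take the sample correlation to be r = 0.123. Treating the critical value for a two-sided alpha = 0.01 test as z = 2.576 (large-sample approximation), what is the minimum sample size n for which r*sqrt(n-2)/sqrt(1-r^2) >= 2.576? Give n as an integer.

Need r·√(n−2)/√(1−r²) ≥ 2.576
√(n−2) ≥ 2.576·√(1−0.015129) / 0.123 = 2.576·0.992407 / 0.123 = 20.7841
n−2 ≥ 431.9788  ⇒  n ≥ 433.9788
Smallest integer n = 434

434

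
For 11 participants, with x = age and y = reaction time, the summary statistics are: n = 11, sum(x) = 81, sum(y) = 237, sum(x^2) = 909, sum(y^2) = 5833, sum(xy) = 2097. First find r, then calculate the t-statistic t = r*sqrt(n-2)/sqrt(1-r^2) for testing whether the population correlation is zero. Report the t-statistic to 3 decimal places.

Numerator: nΣxy − (Σx)(Σy) = 11·2097 − (81)(237) = 3870
Denominator: √[(nΣx²−(Σx)²)(nΣy²−(Σy)²)]
  nΣx²−(Σx)² = 11·909 − 6561 = 3438;  nΣy²−(Σy)² = 11·5833 − 56169 = 7994
  √(3438·7994) = √27483372 = 5242.4586
r = 3870 / 5242.4586 = 0.7382
t = r·√(n−2)/√(1−r²) = 0.7382·√9 / √(1−0.544939) = 2.214600 / 0.674582 = 3.283

3.283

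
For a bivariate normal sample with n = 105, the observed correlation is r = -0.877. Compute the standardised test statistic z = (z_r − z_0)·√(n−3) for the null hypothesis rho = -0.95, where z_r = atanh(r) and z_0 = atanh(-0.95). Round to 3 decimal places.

4.738

Fisher z: atanh(-0.877) = -1.362623, atanh(-0.95) = -1.831781
z = (z_r − z_0)·√(n−3) = (-1.362623 − (-1.831781))·√102 = 0.469158 · 10.099505 = 4.738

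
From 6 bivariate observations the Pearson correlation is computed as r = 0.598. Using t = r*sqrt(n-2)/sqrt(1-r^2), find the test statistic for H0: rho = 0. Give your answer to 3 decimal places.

1.492

t = r·√(n−2) / √(1−r²) with r = 0.598, n = 6
  = 0.598·√4 / √(1 − 0.357604)
  = 0.598·2.000000 / 0.801496
  = 1.196000 / 0.801496 = 1.492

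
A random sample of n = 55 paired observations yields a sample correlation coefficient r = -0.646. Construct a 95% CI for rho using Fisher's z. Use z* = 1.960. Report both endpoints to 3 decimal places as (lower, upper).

Fisher z: z_r = atanh(r) = ½·ln((1+(-0.646))/(1−(-0.646))) = -0.768403
SE(z) = 1/√(n−3) = 1/√52 = 0.138675
95% ⇒ z* = 1.960; margin = 1.960·0.138675 = 0.271803
CI on z-scale: (-1.040206, -0.496600)
Back-transform: tanh(-1.040206) = -0.777969, tanh(-0.496600) = -0.459439

(-0.778, -0.459)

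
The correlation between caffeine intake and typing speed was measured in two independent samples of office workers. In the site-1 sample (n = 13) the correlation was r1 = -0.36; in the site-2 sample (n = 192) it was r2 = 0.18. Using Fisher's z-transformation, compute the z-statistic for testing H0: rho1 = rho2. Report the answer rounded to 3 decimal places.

z1 = atanh(-0.36) = -0.376886,  z2 = atanh(0.18) = 0.181983
SE = √(1/(n1−3) + 1/(n2−3)) = √(1/10 + 1/189) = √(0.1000000 + 0.0052910) = √0.1052910 = 0.324486
z = (z1 − z2)/SE = (-0.376886 − 0.181983) / 0.324486 = -0.558869 / 0.324486 = -1.722

-1.722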